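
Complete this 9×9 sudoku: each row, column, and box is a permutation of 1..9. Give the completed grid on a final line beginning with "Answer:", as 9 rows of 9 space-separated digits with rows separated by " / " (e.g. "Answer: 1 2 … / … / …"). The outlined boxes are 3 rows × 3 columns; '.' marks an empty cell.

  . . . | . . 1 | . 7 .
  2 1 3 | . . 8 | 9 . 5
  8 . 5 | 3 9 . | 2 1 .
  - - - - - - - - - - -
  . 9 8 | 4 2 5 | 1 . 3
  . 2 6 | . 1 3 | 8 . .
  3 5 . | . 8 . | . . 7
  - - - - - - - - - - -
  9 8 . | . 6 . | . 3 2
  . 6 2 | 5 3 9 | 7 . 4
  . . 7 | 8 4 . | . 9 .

Step 1. [r3c9∈{6}] r3c9's peers cover all but 6 ⇒ r3c9=6.
Step 2. [r1c2∈{4}] r1c2 has the single candidate 4 ⇒ r1c2=4.
Step 3. [r6c7∈{4,6}] across col 7, 4 lands solely at r6c7 ⇒ r6c7=4.
Step 4. [r5c4∈{7,9}] in box 5, 7 fits only at r5c4 ⇒ r5c4=7.
Step 5. [r2c4∈{6}] only 6 remains possible at r2c4, so r2c4=6.
Step 6. [r9c1∈{1,5}] across col 1, 5 lands solely at r9c1. So r9c1=5.
Step 7. [r2c5∈{7}] r2c5's peers cover all but 7. So r2c5=7.
Step 8. [r4c8∈{6}] only 6 remains possible at r4c8, so r4c8=6.
Step 9. [r7c4∈{1}] nothing but 1 survives at r7c4. So r7c4=1.
Step 10. [r6c8∈{2}] only 2 remains possible at r6c8. So r6c8=2.
Step 11. [r1c3∈{9}] r1c3 is down to just 9. So r1c3=9.
Step 12. [r7c6∈{7}] r7c6's peers cover all but 7 ⇒ r7c6=7.
Step 13. [r9c9∈{1}] r9c9 has the single candidate 1 ⇒ r9c9=1.
Step 14. [r1c7∈{3}] only 3 remains possible at r1c7, so r1c7=3.
Step 15. [r7c3∈{4}] only 4 remains possible at r7c3. So r7c3=4.
Step 16. [r7c7∈{5}] nothing but 5 survives at r7c7 ⇒ r7c7=5.
Step 17. [r1c5∈{5}] nothing but 5 survives at r1c5, so r1c5=5.
Step 18. [r3c2∈{7}] only 7 remains possible at r3c2 ⇒ r3c2=7.
Step 19. [r1c9∈{8}] r1c9 has the single candidate 8, so r1c9=8.
Step 20. [r6c3∈{1}] r6c3 has the single candidate 1. So r6c3=1.
Step 21. [r8c8∈{8}] only 8 remains possible at r8c8, so r8c8=8.
Step 22. [r5c9∈{9}] nothing but 9 survives at r5c9 ⇒ r5c9=9.
Step 23. [r5c8∈{5}] nothing but 5 survives at r5c8, so r5c8=5.
Step 24. [r9c7∈{6}] r9c7's peers cover all but 6. So r9c7=6.
Step 25. [r9c6∈{2}] only 2 remains possible at r9c6, so r9c6=2.
Step 26. [r6c6∈{6}] r6c6 has the single candidate 6, so r6c6=6.
Step 27. [r6c4∈{9}] only 9 remains possible at r6c4. So r6c4=9.
Step 28. [r9c2∈{3}] nothing but 3 survives at r9c2, so r9c2=3.
Step 29. [r1c1∈{6}] nothing but 6 survives at r1c1 ⇒ r1c1=6.
Step 30. [r1c4∈{2}] nothing but 2 survives at r1c4 ⇒ r1c4=2.
Step 31. [r2c8∈{4}] r2c8 is down to just 4. So r2c8=4.
Step 32. [r4c1∈{7}] r4c1 has the single candidate 7. So r4c1=7.
Step 33. [r3c6∈{4}] nothing but 4 survives at r3c6 ⇒ r3c6=4.
Step 34. [r8c1∈{1}] r8c1's peers cover all but 1. So r8c1=1.
Step 35. [r5c1∈{4}] nothing but 4 survives at r5c1, so r5c1=4.

Answer: 6 4 9 2 5 1 3 7 8 / 2 1 3 6 7 8 9 4 5 / 8 7 5 3 9 4 2 1 6 / 7 9 8 4 2 5 1 6 3 / 4 2 6 7 1 3 8 5 9 / 3 5 1 9 8 6 4 2 7 / 9 8 4 1 6 7 5 3 2 / 1 6 2 5 3 9 7 8 4 / 5 3 7 8 4 2 6 9 1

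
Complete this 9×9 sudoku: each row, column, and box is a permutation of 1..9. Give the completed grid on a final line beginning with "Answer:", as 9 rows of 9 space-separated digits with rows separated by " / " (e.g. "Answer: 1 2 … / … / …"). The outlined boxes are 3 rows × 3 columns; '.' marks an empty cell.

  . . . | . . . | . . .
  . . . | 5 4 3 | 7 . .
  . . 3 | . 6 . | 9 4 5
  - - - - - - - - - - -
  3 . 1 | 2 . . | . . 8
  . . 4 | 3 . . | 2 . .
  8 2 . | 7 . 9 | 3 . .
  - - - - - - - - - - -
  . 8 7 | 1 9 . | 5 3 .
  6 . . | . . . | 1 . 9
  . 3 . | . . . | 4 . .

Step 1. [r4c5∈{5}] only 5 remains possible at r4c5. So r4c5=5.
Step 2. [r4c7∈{6}] r4c7's peers cover all but 6 ⇒ r4c7=6.
Step 3. [r1c7∈{8}] r1c7 has the single candidate 8 ⇒ r1c7=8.
Step 4. [r9c1∈{1,2,5,9}] r9c1 is the only open cell in row 9 admitting 1 ⇒ r9c1=1.
Step 5. [r5c6∈{1,6,8}] r5c6 is the only open cell in box 5 admitting 6, so r5c6=6.
Step 6. [r7c9∈{2,6}] row 7 places 6 nowhere but r7c9 ⇒ r7c9=6.
Step 7. [r8c4∈{4,8}] across col 4, 4 lands solely at r8c4 ⇒ r8c4=4.
Step 8. [r7c6∈{2}] nothing but 2 survives at r7c6. So r7c6=2.
Step 9. [r1c5∈{1,2,7}] in col 5, 2 fits only at r1c5 ⇒ r1c5=2.
Step 10. [r1c2∈{1,4,5,6,7,9}] in col 2, 4 fits only at r1c2. So r1c2=4.
Step 11. [r2c2∈{1,6,9}] r2c2 is the only open cell in col 2 admitting 6, so r2c2=6.
Step 12. [r9c3∈{2,5,9}] r9c3 is the only open cell in row 9 admitting 9. So r9c3=9.
Step 13. [r8c3∈{2,5}] box 7 places 2 nowhere but r8c3. So r8c3=2.
Step 14. [r5c5∈{1,8}] row 5 places 8 nowhere but r5c5. So r5c5=8.
Step 15. [r9c5∈{7}] r9c5 is down to just 7. So r9c5=7.
Step 16. [r5c9∈{1,7}] across col 9, 7 lands solely at r5c9. So r5c9=7.
Step 17. [r5c8∈{1,5,9}] in row 5, 1 fits only at r5c8, so r5c8=1.
Step 18. [r2c1∈{2,9}] in row 2, 9 fits only at r2c1, so r2c1=9.
Step 19. [r5c1∈{5}] r5c1 has the single candidate 5, so r5c1=5.
Step 20. [r1c1∈{7}] r1c1 has the single candidate 7, so r1c1=7.
Step 21. [r3c4∈{8}] r3c4's peers cover all but 8 ⇒ r3c4=8.
Step 22. [r2c9∈{1,2}] across row 2, 1 lands solely at r2c9 ⇒ r2c9=1.
Step 23. [r9c6∈{5,8}] 5 has one home in row 9: r9c6, so r9c6=5.
Step 24. [r9c8∈{2,8}] r9c8 is the only open cell in row 9 admitting 8, so r9c8=8.
Step 25. [r1c6∈{1}] only 1 remains possible at r1c6, so r1c6=1.
Step 26. [r4c8∈{9}] nothing but 9 survives at r4c8. So r4c8=9.
Step 27. [r3c6∈{7}] r3c6 is down to just 7 ⇒ r3c6=7.
Step 28. [r1c8∈{6}] r1c8 has the single candidate 6. So r1c8=6.
Step 29. [r3c2∈{1}] r3c2 is down to just 1 ⇒ r3c2=1.
Step 30. [r8c5∈{3}] r8c5's peers cover all but 3 ⇒ r8c5=3.
Step 31. [r4c6∈{4}] r4c6 is down to just 4, so r4c6=4.
Step 32. [r2c8∈{2}] r2c8's peers cover all but 2, so r2c8=2.
Step 33. [r1c4∈{9}] r1c4's peers cover all but 9, so r1c4=9.
Step 34. [r5c2∈{9}] r5c2's peers cover all but 9. So r5c2=9.
Step 35. [r8c8∈{7}] r8c8's peers cover all but 7 ⇒ r8c8=7.
Step 36. [r7c1∈{4}] only 4 remains possible at r7c1 ⇒ r7c1=4.
Step 37. [r1c9∈{3}] r1c9 is down to just 3 ⇒ r1c9=3.
Step 38. [r9c9∈{2}] only 2 remains possible at r9c9. So r9c9=2.
Step 39. [r6c5∈{1}] nothing but 1 survives at r6c5, so r6c5=1.
Step 40. [r9c4∈{6}] only 6 remains possible at r9c4 ⇒ r9c4=6.
Step 41. [r6c9∈{4}] r6c9 is down to just 4, so r6c9=4.
Step 42. [r6c3∈{6}] r6c3's peers cover all but 6. So r6c3=6.
Step 43. [r2c3∈{8}] nothing but 8 survives at r2c3, so r2c3=8.
Step 44. [r8c6∈{8}] nothing but 8 survives at r8c6. So r8c6=8.
Step 45. [r6c8∈{5}] r6c8 is down to just 5, so r6c8=5.
Step 46. [r4c2∈{7}] r4c2 has the single candidate 7, so r4c2=7.
Step 47. [r3c1∈{2}] r3c1 is down to just 2, so r3c1=2.
Step 48. [r8c2∈{5}] r8c2 is down to just 5 ⇒ r8c2=5.
Step 49. [r1c3∈{5}] only 5 remains possible at r1c3, so r1c3=5.

Answer: 7 4 5 9 2 1 8 6 3 / 9 6 8 5 4 3 7 2 1 / 2 1 3 8 6 7 9 4 5 / 3 7 1 2 5 4 6 9 8 / 5 9 4 3 8 6 2 1 7 / 8 2 6 7 1 9 3 5 4 / 4 8 7 1 9 2 5 3 6 / 6 5 2 4 3 8 1 7 9 / 1 3 9 6 7 5 4 8 2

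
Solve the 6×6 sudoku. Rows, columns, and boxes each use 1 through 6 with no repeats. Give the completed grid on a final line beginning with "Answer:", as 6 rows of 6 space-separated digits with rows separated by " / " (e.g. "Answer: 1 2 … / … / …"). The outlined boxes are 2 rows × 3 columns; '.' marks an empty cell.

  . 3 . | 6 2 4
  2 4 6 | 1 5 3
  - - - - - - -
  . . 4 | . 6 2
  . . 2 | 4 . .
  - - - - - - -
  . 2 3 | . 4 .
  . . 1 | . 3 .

Step 1. [r5c4∈{5}] only 5 remains possible at r5c4, so r5c4=5.
Step 2. [r4c1∈{1,3,5,6}] across row 4, 3 lands solely at r4c1 ⇒ r4c1=3.
Step 3. [r5c1∈{6}] r5c1 has the single candidate 6, so r5c1=6.
Step 4. [r6c2∈{5}] r6c2 is down to just 5, so r6c2=5.
Step 5. [r1c1∈{1,5}] row 1 places 1 nowhere but r1c1, so r1c1=1.
Step 6. [r4c5∈{1}] r4c5's peers cover all but 1 ⇒ r4c5=1.
Step 7. [r1c3∈{5}] r1c3's peers cover all but 5 ⇒ r1c3=5.
Step 8. [r3c4∈{3}] r3c4's peers cover all but 3 ⇒ r3c4=3.
Step 9. [r3c2∈{1}] only 1 remains possible at r3c2, so r3c2=1.
Step 10. [r5c6∈{1}] r5c6 has the single candidate 1, so r5c6=1.
Step 11. [r3c1∈{5}] only 5 remains possible at r3c1. So r3c1=5.
Step 12. [r6c1∈{4}] only 4 remains possible at r6c1, so r6c1=4.
Step 13. [r6c4∈{2}] r6c4 has the single candidate 2 ⇒ r6c4=2.
Step 14. [r6c6∈{6}] r6c6's peers cover all but 6 ⇒ r6c6=6.
Step 15. [r4c6∈{5}] nothing but 5 survives at r4c6, so r4c6=5.
Step 16. [r4c2∈{6}] r4c2 is down to just 6. So r4c2=6.

Answer: 1 3 5 6 2 4 / 2 4 6 1 5 3 / 5 1 4 3 6 2 / 3 6 2 4 1 5 / 6 2 3 5 4 1 / 4 5 1 2 3 6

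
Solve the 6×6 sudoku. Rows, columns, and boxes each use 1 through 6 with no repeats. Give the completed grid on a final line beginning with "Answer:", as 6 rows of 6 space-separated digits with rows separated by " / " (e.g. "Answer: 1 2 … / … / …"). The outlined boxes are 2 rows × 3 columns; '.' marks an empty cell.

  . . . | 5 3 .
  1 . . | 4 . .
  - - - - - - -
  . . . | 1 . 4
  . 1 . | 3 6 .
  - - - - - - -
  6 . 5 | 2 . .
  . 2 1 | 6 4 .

Step 1. [r3c5∈{2,5}] 5 has one home in col 5: r3c5. So r3c5=5.
Step 2. [r4c6∈{2}] nothing but 2 survives at r4c6 ⇒ r4c6=2.
Step 3. [r6c1∈{3}] nothing but 3 survives at r6c1. So r6c1=3.
Step 4. [r2c6∈{6}] r2c6 is down to just 6 ⇒ r2c6=6.
Step 5. [r4c3∈{4}] r4c3's peers cover all but 4 ⇒ r4c3=4.
Step 6. [r1c1∈{2,4}] across col 1, 4 lands solely at r1c1, so r1c1=4.
Step 7. [r1c3∈{2,6}] in row 1, 2 fits only at r1c3 ⇒ r1c3=2.
Step 8. [r2c3∈{3}] r2c3 has the single candidate 3. So r2c3=3.
Step 9. [r5c6∈{1,3}] 3 has one home in row 5: r5c6 ⇒ r5c6=3.
Step 10. [r3c3∈{6}] r3c3's peers cover all but 6. So r3c3=6.
Step 11. [r5c5∈{1}] r5c5 has the single candidate 1 ⇒ r5c5=1.
Step 12. [r3c1∈{2}] nothing but 2 survives at r3c1 ⇒ r3c1=2.
Step 13. [r6c6∈{5}] r6c6 is down to just 5, so r6c6=5.
Step 14. [r1c6∈{1}] nothing but 1 survives at r1c6 ⇒ r1c6=1.
Step 15. [r5c2∈{4}] r5c2 is down to just 4. So r5c2=4.
Step 16. [r3c2∈{3}] r3c2's peers cover all but 3. So r3c2=3.
Step 17. [r2c5∈{2}] only 2 remains possible at r2c5, so r2c5=2.
Step 18. [r2c2∈{5}] r2c2 has the single candidate 5 ⇒ r2c2=5.
Step 19. [r4c1∈{5}] r4c1's peers cover all but 5 ⇒ r4c1=5.
Step 20. [r1c2∈{6}] r1c2 is down to just 6 ⇒ r1c2=6.

Answer: 4 6 2 5 3 1 / 1 5 3 4 2 6 / 2 3 6 1 5 4 / 5 1 4 3 6 2 / 6 4 5 2 1 3 / 3 2 1 6 4 5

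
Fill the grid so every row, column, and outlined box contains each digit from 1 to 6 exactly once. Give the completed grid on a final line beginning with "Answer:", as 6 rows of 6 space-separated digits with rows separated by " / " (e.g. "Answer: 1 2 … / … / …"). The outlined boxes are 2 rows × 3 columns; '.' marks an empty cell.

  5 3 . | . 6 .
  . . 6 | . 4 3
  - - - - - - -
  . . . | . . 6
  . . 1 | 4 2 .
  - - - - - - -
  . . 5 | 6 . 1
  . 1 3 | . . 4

Step 1. [r2c2∈{2}] r2c2's peers cover all but 2, so r2c2=2.
Step 2. [r3c4∈{1,3,5}] in col 4, 3 fits only at r3c4, so r3c4=3.
Step 3. [r6c4∈{2,5}] 2 has one home in box 6: r6c4 ⇒ r6c4=2.
Step 4. [r5c1∈{2,4}] row 5 places 2 nowhere but r5c1 ⇒ r5c1=2.
Step 5. [r4c2∈{5,6}] 6 has one home in col 2: r4c2, so r4c2=6.
Step 6. [r3c2∈{4,5}] 5 has one home in col 2: r3c2, so r3c2=5.
Step 7. [r2c4∈{1,5}] 5 has one home in row 2: r2c4, so r2c4=5.
Step 8. [r3c3∈{2,4}] 2 has one home in row 3: r3c3 ⇒ r3c3=2.
Step 9. [r4c6∈{5}] nothing but 5 survives at r4c6 ⇒ r4c6=5.
Step 10. [r6c1∈{6}] only 6 remains possible at r6c1 ⇒ r6c1=6.
Step 11. [r5c2∈{4}] r5c2's peers cover all but 4 ⇒ r5c2=4.
Step 12. [r3c5∈{1}] r3c5 is down to just 1, so r3c5=1.
Step 13. [r4c1∈{3}] nothing but 3 survives at r4c1, so r4c1=3.
Step 14. [r1c3∈{4}] r1c3 is down to just 4. So r1c3=4.
Step 15. [r3c1∈{4}] only 4 remains possible at r3c1. So r3c1=4.
Step 16. [r2c1∈{1}] r2c1 is down to just 1, so r2c1=1.
Step 17. [r1c4∈{1}] r1c4's peers cover all but 1 ⇒ r1c4=1.
Step 18. [r5c5∈{3}] r5c5's peers cover all but 3. So r5c5=3.
Step 19. [r6c5∈{5}] r6c5 has the single candidate 5 ⇒ r6c5=5.
Step 20. [r1c6∈{2}] r1c6 has the single candidate 2. So r1c6=2.

Answer: 5 3 4 1 6 2 / 1 2 6 5 4 3 / 4 5 2 3 1 6 / 3 6 1 4 2 5 / 2 4 5 6 3 1 / 6 1 3 2 5 4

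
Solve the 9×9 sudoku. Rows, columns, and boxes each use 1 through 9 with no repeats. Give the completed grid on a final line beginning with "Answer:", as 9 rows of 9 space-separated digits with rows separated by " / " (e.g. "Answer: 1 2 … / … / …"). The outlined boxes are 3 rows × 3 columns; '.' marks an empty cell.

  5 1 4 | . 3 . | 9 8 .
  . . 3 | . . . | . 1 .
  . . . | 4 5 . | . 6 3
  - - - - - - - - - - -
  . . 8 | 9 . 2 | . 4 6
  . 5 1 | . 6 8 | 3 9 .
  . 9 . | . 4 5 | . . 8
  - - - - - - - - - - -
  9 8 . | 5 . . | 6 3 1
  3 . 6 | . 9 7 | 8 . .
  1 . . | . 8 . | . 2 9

Step 1. [r4c1∈{7}] r4c1 is down to just 7 ⇒ r4c1=7.
Step 2. [r9c7∈{4,5,7}] 7 has one home in box 9: r9c7, so r9c7=7.
Step 3. [r3c7∈{2}] r3c7's peers cover all but 2. So r3c7=2.
Step 4. [r1c4∈{2,6,7}] across row 1, 2 lands solely at r1c4 ⇒ r1c4=2.
Step 5. [r2c2∈{2,6,7}] in col 2, 6 fits only at r2c2, so r2c2=6.
Step 6. [r5c4∈{7}] only 7 remains possible at r5c4, so r5c4=7.
Step 7. [r6c3∈{2}] r6c3 has the single candidate 2. So r6c3=2.
Step 8. [r8c9∈{4,5}] box 9 places 4 nowhere but r8c9, so r8c9=4.
Step 9. [r9c6∈{3,4,6}] col 6 places 3 nowhere but r9c6. So r9c6=3.
Step 10. [r4c5∈{1}] r4c5 has the single candidate 1. So r4c5=1.
Step 11. [r2c9∈{5,7}] r2c9 is the only open cell in col 9 admitting 5. So r2c9=5.
Step 12. [r3c3∈{7,9}] in col 3, 9 fits only at r3c3. So r3c3=9.
Step 13. [r2c4∈{8}] r2c4 is down to just 8 ⇒ r2c4=8.
Step 14. [r3c1∈{8}] r3c1's peers cover all but 8, so r3c1=8.
Step 15. [r6c1∈{6}] only 6 remains possible at r6c1 ⇒ r6c1=6.
Step 16. [r8c8∈{5}] nothing but 5 survives at r8c8, so r8c8=5.
Step 17. [r4c7∈{5}] r4c7 is down to just 5 ⇒ r4c7=5.
Step 18. [r9c3∈{5}] only 5 remains possible at r9c3 ⇒ r9c3=5.
Step 19. [r7c5∈{2}] nothing but 2 survives at r7c5, so r7c5=2.
Step 20. [r9c4∈{6}] nothing but 6 survives at r9c4, so r9c4=6.
Step 21. [r8c4∈{1}] only 1 remains possible at r8c4, so r8c4=1.
Step 22. [r7c6∈{4}] r7c6 is down to just 4 ⇒ r7c6=4.
Step 23. [r2c7∈{4}] only 4 remains possible at r2c7. So r2c7=4.
Step 24. [r4c2∈{3}] r4c2 is down to just 3 ⇒ r4c2=3.
Step 25. [r6c7∈{1}] r6c7's peers cover all but 1, so r6c7=1.
Step 26. [r6c8∈{7}] r6c8 has the single candidate 7. So r6c8=7.
Step 27. [r5c9∈{2}] r5c9's peers cover all but 2 ⇒ r5c9=2.
Step 28. [r3c6∈{1}] nothing but 1 survives at r3c6. So r3c6=1.
Step 29. [r1c6∈{6}] r1c6 has the single candidate 6, so r1c6=6.
Step 30. [r5c1∈{4}] r5c1 has the single candidate 4, so r5c1=4.
Step 31. [r8c2∈{2}] r8c2 has the single candidate 2. So r8c2=2.
Step 32. [r2c6∈{9}] only 9 remains possible at r2c6 ⇒ r2c6=9.
Step 33. [r2c1∈{2}] only 2 remains possible at r2c1. So r2c1=2.
Step 34. [r6c4∈{3}] r6c4 is down to just 3, so r6c4=3.
Step 35. [r1c9∈{7}] only 7 remains possible at r1c9. So r1c9=7.
Step 36. [r9c2∈{4}] only 4 remains possible at r9c2. So r9c2=4.
Step 37. [r3c2∈{7}] only 7 remains possible at r3c2 ⇒ r3c2=7.
Step 38. [r7c3∈{7}] r7c3 is down to just 7, so r7c3=7.
Step 39. [r2c5∈{7}] r2c5 has the single candidate 7. So r2c5=7.

Answer: 5 1 4 2 3 6 9 8 7 / 2 6 3 8 7 9 4 1 5 / 8 7 9 4 5 1 2 6 3 / 7 3 8 9 1 2 5 4 6 / 4 5 1 7 6 8 3 9 2 / 6 9 2 3 4 5 1 7 8 / 9 8 7 5 2 4 6 3 1 / 3 2 6 1 9 7 8 5 4 / 1 4 5 6 8 3 7 2 9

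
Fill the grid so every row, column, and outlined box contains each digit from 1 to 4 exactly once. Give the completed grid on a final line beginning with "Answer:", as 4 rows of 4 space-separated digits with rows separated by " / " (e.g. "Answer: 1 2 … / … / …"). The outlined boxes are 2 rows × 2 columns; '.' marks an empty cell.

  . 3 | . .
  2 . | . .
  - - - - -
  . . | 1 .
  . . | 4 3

Step 1. [r3c4∈{2}] r3c4 has the single candidate 2, so r3c4=2.
Step 2. [r4c1∈{1}] r4c1 is down to just 1, so r4c1=1.
Step 3. [r1c1∈{4}] r1c1 is down to just 4, so r1c1=4.
Step 4. [r2c2∈{1}] r2c2 has the single candidate 1. So r2c2=1.
Step 5. [r3c1∈{3}] r3c1's peers cover all but 3, so r3c1=3.
Step 6. [r1c3∈{2}] r1c3's peers cover all but 2, so r1c3=2.
Step 7. [r1c4∈{1}] r1c4 is down to just 1, so r1c4=1.
Step 8. [r2c3∈{3}] r2c3 is down to just 3. So r2c3=3.
Step 9. [r4c2∈{2}] r4c2 has the single candidate 2, so r4c2=2.
Step 10. [r2c4∈{4}] only 4 remains possible at r2c4. So r2c4=4.
Step 11. [r3c2∈{4}] r3c2 has the single candidate 4. So r3c2=4.

Answer: 4 3 2 1 / 2 1 3 4 / 3 4 1 2 / 1 2 4 3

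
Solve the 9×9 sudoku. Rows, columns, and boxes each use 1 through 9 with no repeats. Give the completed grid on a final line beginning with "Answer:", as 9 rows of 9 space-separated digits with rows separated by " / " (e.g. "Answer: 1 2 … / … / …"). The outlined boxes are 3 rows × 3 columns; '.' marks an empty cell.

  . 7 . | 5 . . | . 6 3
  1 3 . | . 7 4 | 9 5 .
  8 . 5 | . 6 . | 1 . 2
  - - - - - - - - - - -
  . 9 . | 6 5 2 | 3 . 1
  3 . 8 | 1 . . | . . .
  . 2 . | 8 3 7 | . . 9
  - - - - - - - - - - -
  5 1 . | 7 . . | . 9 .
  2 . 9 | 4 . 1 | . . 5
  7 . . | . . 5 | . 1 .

Step 1. [r6c8∈{4}] r6c8 is down to just 4. So r6c8=4.
Step 2. [r8c5∈{8}] r8c5 is down to just 8. So r8c5=8.
Step 3. [r1c7∈{4,8}] r1c7 is the only open cell in box 3 admitting 4, so r1c7=4.
Step 4. [r8c2∈{6}] only 6 remains possible at r8c2, so r8c2=6.
Step 5. [r5c9∈{6,7}] col 9 places 7 nowhere but r5c9, so r5c9=7.
Step 6. [r5c7∈{2,5,6}] r5c7 is the only open cell in row 5 admitting 6 ⇒ r5c7=6.
Step 7. [r7c5∈{2}] nothing but 2 survives at r7c5 ⇒ r7c5=2.
Step 8. [r9c9∈{4,6,8}] row 9 places 6 nowhere but r9c9. So r9c9=6.
Step 9. [r9c5∈{9}] only 9 remains possible at r9c5, so r9c5=9.
Step 10. [r3c4∈{3,9}] r3c4 is the only open cell in col 4 admitting 9, so r3c4=9.
Step 11. [r2c3∈{2,6}] across row 2, 6 lands solely at r2c3. So r2c3=6.
Step 12. [r7c9∈{4,8}] r7c9 is the only open cell in col 9 admitting 4. So r7c9=4.
Step 13. [r3c2∈{4}] r3c2's peers cover all but 4. So r3c2=4.
Step 14. [r7c3∈{3}] r7c3's peers cover all but 3. So r7c3=3.
Step 15. [r4c1∈{4}] r4c1 is down to just 4 ⇒ r4c1=4.
Step 16. [r9c7∈{2,8}] r9c7 is the only open cell in row 9 admitting 2, so r9c7=2.
Step 17. [r8c8∈{3,7}] r8c8 is the only open cell in row 8 admitting 3, so r8c8=3.
Step 18. [r1c1∈{9}] only 9 remains possible at r1c1. So r1c1=9.
Step 19. [r9c3∈{4}] r9c3 has the single candidate 4 ⇒ r9c3=4.
Step 20. [r5c5∈{4}] nothing but 4 survives at r5c5. So r5c5=4.
Step 21. [r6c3∈{1}] nothing but 1 survives at r6c3 ⇒ r6c3=1.
Step 22. [r1c3∈{2}] r1c3 is down to just 2 ⇒ r1c3=2.
Step 23. [r8c7∈{7}] r8c7's peers cover all but 7, so r8c7=7.
Step 24. [r1c5∈{1}] r1c5 is down to just 1 ⇒ r1c5=1.
Step 25. [r9c2∈{8}] r9c2 has the single candidate 8 ⇒ r9c2=8.
Step 26. [r2c4∈{2}] nothing but 2 survives at r2c4 ⇒ r2c4=2.
Step 27. [r6c1∈{6}] nothing but 6 survives at r6c1 ⇒ r6c1=6.
Step 28. [r2c9∈{8}] only 8 remains possible at r2c9 ⇒ r2c9=8.
Step 29. [r3c8∈{7}] r3c8 has the single candidate 7 ⇒ r3c8=7.
Step 30. [r5c8∈{2}] r5c8's peers cover all but 2 ⇒ r5c8=2.
Step 31. [r1c6∈{8}] nothing but 8 survives at r1c6 ⇒ r1c6=8.
Step 32. [r7c7∈{8}] r7c7's peers cover all but 8. So r7c7=8.
Step 33. [r4c3∈{7}] r4c3's peers cover all but 7, so r4c3=7.
Step 34. [r6c7∈{5}] r6c7 is down to just 5. So r6c7=5.
Step 35. [r4c8∈{8}] r4c8 has the single candidate 8, so r4c8=8.
Step 36. [r3c6∈{3}] only 3 remains possible at r3c6 ⇒ r3c6=3.
Step 37. [r7c6∈{6}] r7c6 has the single candidate 6. So r7c6=6.
Step 38. [r5c6∈{9}] nothing but 9 survives at r5c6. So r5c6=9.
Step 39. [r9c4∈{3}] only 3 remains possible at r9c4. So r9c4=3.
Step 40. [r5c2∈{5}] r5c2's peers cover all but 5 ⇒ r5c2=5.

Answer: 9 7 2 5 1 8 4 6 3 / 1 3 6 2 7 4 9 5 8 / 8 4 5 9 6 3 1 7 2 / 4 9 7 6 5 2 3 8 1 / 3 5 8 1 4 9 6 2 7 / 6 2 1 8 3 7 5 4 9 / 5 1 3 7 2 6 8 9 4 / 2 6 9 4 8 1 7 3 5 / 7 8 4 3 9 5 2 1 6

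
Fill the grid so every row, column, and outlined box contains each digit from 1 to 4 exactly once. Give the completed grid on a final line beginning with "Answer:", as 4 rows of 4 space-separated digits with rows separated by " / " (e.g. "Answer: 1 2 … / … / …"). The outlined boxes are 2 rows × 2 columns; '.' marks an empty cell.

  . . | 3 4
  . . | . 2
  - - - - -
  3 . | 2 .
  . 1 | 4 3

Step 1. [r1c1∈{1,2}] in row 1, 1 fits only at r1c1 ⇒ r1c1=1.
Step 2. [r2c1∈{4}] nothing but 4 survives at r2c1. So r2c1=4.
Step 3. [r3c2∈{4}] r3c2 has the single candidate 4, so r3c2=4.
Step 4. [r2c3∈{1}] nothing but 1 survives at r2c3 ⇒ r2c3=1.
Step 5. [r4c1∈{2}] only 2 remains possible at r4c1, so r4c1=2.
Step 6. [r2c2∈{3}] r2c2 is down to just 3 ⇒ r2c2=3.
Step 7. [r3c4∈{1}] r3c4 is down to just 1. So r3c4=1.
Step 8. [r1c2∈{2}] only 2 remains possible at r1c2. So r1c2=2.

Answer: 1 2 3 4 / 4 3 1 2 / 3 4 2 1 / 2 1 4 3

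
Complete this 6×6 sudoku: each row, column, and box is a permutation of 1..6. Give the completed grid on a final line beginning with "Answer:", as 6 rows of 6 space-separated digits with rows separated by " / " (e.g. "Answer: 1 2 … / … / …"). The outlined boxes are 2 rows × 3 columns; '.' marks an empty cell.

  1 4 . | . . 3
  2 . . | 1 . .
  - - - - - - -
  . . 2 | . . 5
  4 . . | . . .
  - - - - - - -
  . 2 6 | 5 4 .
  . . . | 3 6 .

Step 1. [r2c2∈{3,5,6}] r2c2 is the only open cell in box 1 admitting 6, so r2c2=6.
Step 2. [r4c6∈{1,2,6}] in col 6, 6 fits only at r4c6, so r4c6=6.
Step 3. [r1c3∈{5}] only 5 remains possible at r1c3, so r1c3=5.
Step 4. [r4c2∈{1,3,5}] r4c2 is the only open cell in row 4 admitting 5 ⇒ r4c2=5.
Step 5. [r3c2∈{1,3}] col 2 places 3 nowhere but r3c2. So r3c2=3.
Step 6. [r4c4∈{2}] nothing but 2 survives at r4c4 ⇒ r4c4=2.
Step 7. [r4c3∈{1}] nothing but 1 survives at r4c3, so r4c3=1.
Step 8. [r6c2∈{1}] r6c2 has the single candidate 1, so r6c2=1.
Step 9. [r1c5∈{2}] r1c5 is down to just 2, so r1c5=2.
Step 10. [r6c6∈{2}] r6c6 has the single candidate 2. So r6c6=2.
Step 11. [r3c4∈{4}] nothing but 4 survives at r3c4 ⇒ r3c4=4.
Step 12. [r5c1∈{3}] r5c1 is down to just 3, so r5c1=3.
Step 13. [r6c3∈{4}] r6c3 has the single candidate 4 ⇒ r6c3=4.
Step 14. [r2c6∈{4}] nothing but 4 survives at r2c6 ⇒ r2c6=4.
Step 15. [r4c5∈{3}] r4c5's peers cover all but 3 ⇒ r4c5=3.
Step 16. [r3c5∈{1}] only 1 remains possible at r3c5, so r3c5=1.
Step 17. [r2c5∈{5}] nothing but 5 survives at r2c5 ⇒ r2c5=5.
Step 18. [r3c1∈{6}] only 6 remains possible at r3c1, so r3c1=6.
Step 19. [r2c3∈{3}] only 3 remains possible at r2c3 ⇒ r2c3=3.
Step 20. [r5c6∈{1}] r5c6 has the single candidate 1, so r5c6=1.
Step 21. [r6c1∈{5}] only 5 remains possible at r6c1, so r6c1=5.
Step 22. [r1c4∈{6}] only 6 remains possible at r1c4, so r1c4=6.

Answer: 1 4 5 6 2 3 / 2 6 3 1 5 4 / 6 3 2 4 1 5 / 4 5 1 2 3 6 / 3 2 6 5 4 1 / 5 1 4 3 6 2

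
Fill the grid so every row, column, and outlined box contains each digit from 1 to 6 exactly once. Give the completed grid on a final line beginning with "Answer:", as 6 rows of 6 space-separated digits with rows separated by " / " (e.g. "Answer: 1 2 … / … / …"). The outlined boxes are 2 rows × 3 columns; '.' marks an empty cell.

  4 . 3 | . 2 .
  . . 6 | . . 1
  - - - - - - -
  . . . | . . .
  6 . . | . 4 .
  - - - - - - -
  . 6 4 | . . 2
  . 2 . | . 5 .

Step 1. [r2c2∈{5}] r2c2 has the single candidate 5, so r2c2=5.
Step 2. [r6c3∈{1}] only 1 remains possible at r6c3 ⇒ r6c3=1.
Step 3. [r3c1∈{1,2,3,5}] across col 1, 1 lands solely at r3c1. So r3c1=1.
Step 4. [r4c4∈{1,2,3,5}] row 4 places 1 nowhere but r4c4 ⇒ r4c4=1.
Step 5. [r5c4∈{3}] r5c4 has the single candidate 3. So r5c4=3.
Step 6. [r3c5∈{3,6}] r3c5 is the only open cell in col 5 admitting 6, so r3c5=6.
Step 7. [r6c6∈{4,6}] in col 6, 4 fits only at r6c6 ⇒ r6c6=4.
Step 8. [r4c2∈{3}] r4c2 is down to just 3 ⇒ r4c2=3.
Step 9. [r4c6∈{5}] r4c6 is down to just 5. So r4c6=5.
Step 10. [r1c6∈{6}] only 6 remains possible at r1c6. So r1c6=6.
Step 11. [r3c3∈{2,5}] r3c3 is the only open cell in row 3 admitting 5, so r3c3=5.
Step 12. [r3c6∈{3}] r3c6's peers cover all but 3. So r3c6=3.
Step 13. [r2c5∈{3}] nothing but 3 survives at r2c5, so r2c5=3.
Step 14. [r1c4∈{5}] r1c4 is down to just 5, so r1c4=5.
Step 15. [r6c4∈{6}] only 6 remains possible at r6c4, so r6c4=6.
Step 16. [r6c1∈{3}] r6c1 is down to just 3, so r6c1=3.
Step 17. [r2c1∈{2}] only 2 remains possible at r2c1 ⇒ r2c1=2.
Step 18. [r1c2∈{1}] only 1 remains possible at r1c2 ⇒ r1c2=1.
Step 19. [r5c1∈{5}] only 5 remains possible at r5c1, so r5c1=5.
Step 20. [r2c4∈{4}] only 4 remains possible at r2c4, so r2c4=4.
Step 21. [r3c2∈{4}] r3c2 is down to just 4 ⇒ r3c2=4.
Step 22. [r5c5∈{1}] only 1 remains possible at r5c5, so r5c5=1.
Step 23. [r4c3∈{2}] r4c3's peers cover all but 2 ⇒ r4c3=2.
Step 24. [r3c4∈{2}] r3c4 is down to just 2, so r3c4=2.

Answer: 4 1 3 5 2 6 / 2 5 6 4 3 1 / 1 4 5 2 6 3 / 6 3 2 1 4 5 / 5 6 4 3 1 2 / 3 2 1 6 5 4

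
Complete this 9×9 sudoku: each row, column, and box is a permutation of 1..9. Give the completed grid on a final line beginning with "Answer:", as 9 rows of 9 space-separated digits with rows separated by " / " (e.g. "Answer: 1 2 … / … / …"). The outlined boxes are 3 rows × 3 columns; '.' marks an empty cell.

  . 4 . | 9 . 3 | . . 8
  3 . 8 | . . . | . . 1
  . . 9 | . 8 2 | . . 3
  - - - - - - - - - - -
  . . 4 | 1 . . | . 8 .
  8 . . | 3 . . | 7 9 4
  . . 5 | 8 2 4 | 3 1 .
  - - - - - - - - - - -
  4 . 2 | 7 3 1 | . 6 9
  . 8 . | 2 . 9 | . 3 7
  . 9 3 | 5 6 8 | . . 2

Step 1. [r1c3∈{1,6,7}] 7 has one home in col 3: r1c3, so r1c3=7.
Step 2. [r4c7∈{2,5,6}] box 6 places 2 nowhere but r4c7, so r4c7=2.
Step 3. [r1c1∈{1,2,5,6}] 2 has one home in col 1: r1c1. So r1c1=2.
Step 4. [r1c8∈{5}] r1c8 has the single candidate 5. So r1c8=5.
Step 5. [r5c5∈{5}] only 5 remains possible at r5c5 ⇒ r5c5=5.
Step 6. [r7c2∈{5}] r7c2's peers cover all but 5, so r7c2=5.
Step 7. [r2c2∈{6}] r2c2 is down to just 6. So r2c2=6.
Step 8. [r9c8∈{4}] only 4 remains possible at r9c8, so r9c8=4.
Step 9. [r2c4∈{4}] r2c4 has the single candidate 4. So r2c4=4.
Step 10. [r6c2∈{7}] r6c2 has the single candidate 7, so r6c2=7.
Step 11. [r2c5∈{7}] only 7 remains possible at r2c5, so r2c5=7.
Step 12. [r6c9∈{6}] r6c9 is down to just 6 ⇒ r6c9=6.
Step 13. [r9c7∈{1}] only 1 remains possible at r9c7 ⇒ r9c7=1.
Step 14. [r5c6∈{6}] only 6 remains possible at r5c6, so r5c6=6.
Step 15. [r3c2∈{1}] only 1 remains possible at r3c2, so r3c2=1.
Step 16. [r8c3∈{1,6}] across col 3, 6 lands solely at r8c3. So r8c3=6.
Step 17. [r6c1∈{9}] nothing but 9 survives at r6c1. So r6c1=9.
Step 18. [r1c7∈{6}] r1c7 is down to just 6 ⇒ r1c7=6.
Step 19. [r8c7∈{5}] r8c7's peers cover all but 5. So r8c7=5.
Step 20. [r3c1∈{5}] only 5 remains possible at r3c1. So r3c1=5.
Step 21. [r4c9∈{5}] r4c9 has the single candidate 5. So r4c9=5.
Step 22. [r5c2∈{2}] r5c2 has the single candidate 2, so r5c2=2.
Step 23. [r4c6∈{7}] r4c6 is down to just 7, so r4c6=7.
Step 24. [r2c7∈{9}] nothing but 9 survives at r2c7, so r2c7=9.
Step 25. [r7c7∈{8}] r7c7 has the single candidate 8, so r7c7=8.
Step 26. [r3c4∈{6}] nothing but 6 survives at r3c4. So r3c4=6.
Step 27. [r2c6∈{5}] r2c6 has the single candidate 5. So r2c6=5.
Step 28. [r4c5∈{9}] r4c5 has the single candidate 9, so r4c5=9.
Step 29. [r4c1∈{6}] nothing but 6 survives at r4c1 ⇒ r4c1=6.
Step 30. [r3c7∈{4}] nothing but 4 survives at r3c7, so r3c7=4.
Step 31. [r5c3∈{1}] r5c3 has the single candidate 1 ⇒ r5c3=1.
Step 32. [r1c5∈{1}] nothing but 1 survives at r1c5 ⇒ r1c5=1.
Step 33. [r9c1∈{7}] r9c1 is down to just 7 ⇒ r9c1=7.
Step 34. [r4c2∈{3}] r4c2's peers cover all but 3, so r4c2=3.
Step 35. [r2c8∈{2}] r2c8's peers cover all but 2, so r2c8=2.
Step 36. [r8c1∈{1}] nothing but 1 survives at r8c1. So r8c1=1.
Step 37. [r8c5∈{4}] only 4 remains possible at r8c5, so r8c5=4.
Step 38. [r3c8∈{7}] only 7 remains possible at r3c8. So r3c8=7.

Answer: 2 4 7 9 1 3 6 5 8 / 3 6 8 4 7 5 9 2 1 / 5 1 9 6 8 2 4 7 3 / 6 3 4 1 9 7 2 8 5 / 8 2 1 3 5 6 7 9 4 / 9 7 5 8 2 4 3 1 6 / 4 5 2 7 3 1 8 6 9 / 1 8 6 2 4 9 5 3 7 / 7 9 3 5 6 8 1 4 2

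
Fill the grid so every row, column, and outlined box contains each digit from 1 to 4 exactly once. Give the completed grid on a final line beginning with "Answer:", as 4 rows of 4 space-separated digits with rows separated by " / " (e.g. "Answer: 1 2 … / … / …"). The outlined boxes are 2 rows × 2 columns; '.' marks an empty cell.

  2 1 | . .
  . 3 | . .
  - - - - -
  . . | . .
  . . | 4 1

Step 1. [r3c1∈{1,3,4}] across row 3, 1 lands solely at r3c1, so r3c1=1.
Step 2. [r1c4∈{3,4}] across row 1, 4 lands solely at r1c4 ⇒ r1c4=4.
Step 3. [r2c4∈{2}] r2c4 is down to just 2, so r2c4=2.
Step 4. [r3c3∈{2,3}] in col 3, 2 fits only at r3c3, so r3c3=2.
Step 5. [r4c2∈{2}] r4c2 is down to just 2. So r4c2=2.
Step 6. [r3c4∈{3}] nothing but 3 survives at r3c4. So r3c4=3.
Step 7. [r4c1∈{3}] only 3 remains possible at r4c1 ⇒ r4c1=3.
Step 8. [r2c3∈{1}] r2c3 has the single candidate 1, so r2c3=1.
Step 9. [r2c1∈{4}] nothing but 4 survives at r2c1, so r2c1=4.
Step 10. [r1c3∈{3}] r1c3 is down to just 3, so r1c3=3.
Step 11. [r3c2∈{4}] r3c2 has the single candidate 4, so r3c2=4.

Answer: 2 1 3 4 / 4 3 1 2 / 1 4 2 3 / 3 2 4 1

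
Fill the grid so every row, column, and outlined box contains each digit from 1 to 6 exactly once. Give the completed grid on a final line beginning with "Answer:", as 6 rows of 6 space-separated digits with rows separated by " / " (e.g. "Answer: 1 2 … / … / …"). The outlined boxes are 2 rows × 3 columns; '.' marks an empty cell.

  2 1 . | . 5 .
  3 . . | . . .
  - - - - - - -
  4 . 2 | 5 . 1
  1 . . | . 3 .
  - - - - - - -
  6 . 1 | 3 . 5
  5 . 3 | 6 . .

Step 1. [r1c4∈{4}] r1c4 is down to just 4 ⇒ r1c4=4.
Step 2. [r1c3∈{6}] nothing but 6 survives at r1c3 ⇒ r1c3=6.
Step 3. [r3c5∈{6}] nothing but 6 survives at r3c5 ⇒ r3c5=6.
Step 4. [r6c5∈{1,2,4}] across row 6, 1 lands solely at r6c5. So r6c5=1.
Step 5. [r5c5∈{2,4}] 4 has one home in col 5: r5c5. So r5c5=4.
Step 6. [r6c6∈{2}] r6c6 is down to just 2. So r6c6=2.
Step 7. [r2c3∈{4,5}] col 3 places 4 nowhere but r2c3. So r2c3=4.
Step 8. [r2c4∈{1,2}] 1 has one home in row 2: r2c4 ⇒ r2c4=1.
Step 9. [r2c2∈{5}] r2c2 is down to just 5. So r2c2=5.
Step 10. [r4c2∈{6}] r4c2 is down to just 6. So r4c2=6.
Step 11. [r4c3∈{5}] only 5 remains possible at r4c3, so r4c3=5.
Step 12. [r4c4∈{2}] only 2 remains possible at r4c4. So r4c4=2.
Step 13. [r3c2∈{3}] nothing but 3 survives at r3c2, so r3c2=3.
Step 14. [r6c2∈{4}] r6c2 has the single candidate 4, so r6c2=4.
Step 15. [r2c6∈{6}] r2c6 is down to just 6, so r2c6=6.
Step 16. [r4c6∈{4}] nothing but 4 survives at r4c6. So r4c6=4.
Step 17. [r2c5∈{2}] r2c5 has the single candidate 2, so r2c5=2.
Step 18. [r1c6∈{3}] r1c6 is down to just 3. So r1c6=3.
Step 19. [r5c2∈{2}] only 2 remains possible at r5c2, so r5c2=2.

Answer: 2 1 6 4 5 3 / 3 5 4 1 2 6 / 4 3 2 5 6 1 / 1 6 5 2 3 4 / 6 2 1 3 4 5 / 5 4 3 6 1 2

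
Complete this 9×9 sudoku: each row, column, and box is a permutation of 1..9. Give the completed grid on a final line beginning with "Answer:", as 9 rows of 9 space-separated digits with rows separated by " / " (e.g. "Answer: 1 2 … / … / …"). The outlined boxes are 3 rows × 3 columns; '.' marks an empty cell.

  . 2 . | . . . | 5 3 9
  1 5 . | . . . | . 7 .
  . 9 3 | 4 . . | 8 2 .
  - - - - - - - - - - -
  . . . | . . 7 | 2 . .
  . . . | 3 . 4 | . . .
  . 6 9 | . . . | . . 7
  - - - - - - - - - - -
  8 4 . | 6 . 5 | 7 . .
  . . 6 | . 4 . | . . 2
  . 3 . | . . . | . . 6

Step 1. [r3c5∈{1,5,6,7}] r3c5 is the only open cell in row 3 admitting 5. So r3c5=5.
Step 2. [r3c1∈{6,7}] in row 3, 7 fits only at r3c1, so r3c1=7.
Step 3. [r3c6∈{1,6}] across row 3, 6 lands solely at r3c6 ⇒ r3c6=6.
Step 4. [r2c9∈{4}] nothing but 4 survives at r2c9 ⇒ r2c9=4.
Step 5. [r2c3∈{8}] r2c3 is down to just 8 ⇒ r2c3=8.
Step 6. [r3c9∈{1}] r3c9 is down to just 1 ⇒ r3c9=1.
Step 7. [r7c9∈{3}] r7c9 has the single candidate 3 ⇒ r7c9=3.
Step 8. [r8c6∈{1,3,8,9}] across row 8, 3 lands solely at r8c6. So r8c6=3.
Step 9. [r4c1∈{3,4,5}] in row 4, 3 fits only at r4c1 ⇒ r4c1=3.
Step 10. [r1c3∈{4}] nothing but 4 survives at r1c3. So r1c3=4.
Step 11. [r4c8∈{1,4,5,6,8,9}] across row 4, 4 lands solely at r4c8, so r4c8=4.
Step 12. [r5c8∈{1,5,6,8,9}] col 8 places 6 nowhere but r5c8, so r5c8=6.
Step 13. [r5c7∈{1,9}] in box 6, 9 fits only at r5c7. So r5c7=9.
Step 14. [r8c7∈{1}] only 1 remains possible at r8c7. So r8c7=1.
Step 15. [r6c8∈{1,5,8}] col 8 places 1 nowhere but r6c8, so r6c8=1.
Step 16. [r7c8∈{9}] r7c8 has the single candidate 9, so r7c8=9.
Step 17. [r4c5∈{1,6,8,9}] r4c5 is the only open cell in row 4 admitting 6 ⇒ r4c5=6.
Step 18. [r4c4∈{1,5,8,9}] in row 4, 9 fits only at r4c4. So r4c4=9.
Step 19. [r5c5∈{1,2,8}] in box 5, 1 fits only at r5c5 ⇒ r5c5=1.
Step 20. [r7c5∈{2}] only 2 remains possible at r7c5 ⇒ r7c5=2.
Step 21. [r6c5∈{8}] r6c5 is down to just 8 ⇒ r6c5=8.
Step 22. [r8c2∈{7}] r8c2 is down to just 7 ⇒ r8c2=7.
Step 23. [r8c4∈{8}] r8c4's peers cover all but 8 ⇒ r8c4=8.
Step 24. [r6c6∈{2}] r6c6 has the single candidate 2. So r6c6=2.
Step 25. [r1c5∈{7}] nothing but 7 survives at r1c5 ⇒ r1c5=7.
Step 26. [r9c5∈{9}] r9c5's peers cover all but 9, so r9c5=9.
Step 27. [r9c6∈{1}] r9c6 has the single candidate 1 ⇒ r9c6=1.
Step 28. [r5c2∈{8}] r5c2 has the single candidate 8 ⇒ r5c2=8.
Step 29. [r5c9∈{5}] r5c9 is down to just 5 ⇒ r5c9=5.
Step 30. [r4c3∈{1,5}] r4c3 is the only open cell in row 4 admitting 5 ⇒ r4c3=5.
Step 31. [r9c3∈{2}] r9c3 is down to just 2. So r9c3=2.
Step 32. [r8c8∈{5}] r8c8 has the single candidate 5. So r8c8=5.
Step 33. [r5c1∈{2}] r5c1 is down to just 2, so r5c1=2.
Step 34. [r2c5∈{3}] r2c5's peers cover all but 3 ⇒ r2c5=3.
Step 35. [r8c1∈{9}] nothing but 9 survives at r8c1, so r8c1=9.
Step 36. [r1c4∈{1}] nothing but 1 survives at r1c4. So r1c4=1.
Step 37. [r9c7∈{4}] r9c7 has the single candidate 4. So r9c7=4.
Step 38. [r7c3∈{1}] r7c3's peers cover all but 1. So r7c3=1.
Step 39. [r9c1∈{5}] r9c1 has the single candidate 5 ⇒ r9c1=5.
Step 40. [r6c4∈{5}] nothing but 5 survives at r6c4, so r6c4=5.
Step 41. [r4c9∈{8}] r4c9 has the single candidate 8, so r4c9=8.
Step 42. [r1c6∈{8}] r1c6 has the single candidate 8, so r1c6=8.
Step 43. [r4c2∈{1}] only 1 remains possible at r4c2 ⇒ r4c2=1.
Step 44. [r2c6∈{9}] r2c6 has the single candidate 9, so r2c6=9.
Step 45. [r5c3∈{7}] r5c3's peers cover all but 7 ⇒ r5c3=7.
Step 46. [r9c8∈{8}] r9c8's peers cover all but 8, so r9c8=8.
Step 47. [r6c1∈{4}] nothing but 4 survives at r6c1, so r6c1=4.
Step 48. [r6c7∈{3}] r6c7's peers cover all but 3 ⇒ r6c7=3.
Step 49. [r2c7∈{6}] r2c7's peers cover all but 6. So r2c7=6.
Step 50. [r2c4∈{2}] r2c4 has the single candidate 2, so r2c4=2.
Step 51. [r1c1∈{6}] only 6 remains possible at r1c1. So r1c1=6.
Step 52. [r9c4∈{7}] only 7 remains possible at r9c4. So r9c4=7.

Answer: 6 2 4 1 7 8 5 3 9 / 1 5 8 2 3 9 6 7 4 / 7 9 3 4 5 6 8 2 1 / 3 1 5 9 6 7 2 4 8 / 2 8 7 3 1 4 9 6 5 / 4 6 9 5 8 2 3 1 7 / 8 4 1 6 2 5 7 9 3 / 9 7 6 8 4 3 1 5 2 / 5 3 2 7 9 1 4 8 6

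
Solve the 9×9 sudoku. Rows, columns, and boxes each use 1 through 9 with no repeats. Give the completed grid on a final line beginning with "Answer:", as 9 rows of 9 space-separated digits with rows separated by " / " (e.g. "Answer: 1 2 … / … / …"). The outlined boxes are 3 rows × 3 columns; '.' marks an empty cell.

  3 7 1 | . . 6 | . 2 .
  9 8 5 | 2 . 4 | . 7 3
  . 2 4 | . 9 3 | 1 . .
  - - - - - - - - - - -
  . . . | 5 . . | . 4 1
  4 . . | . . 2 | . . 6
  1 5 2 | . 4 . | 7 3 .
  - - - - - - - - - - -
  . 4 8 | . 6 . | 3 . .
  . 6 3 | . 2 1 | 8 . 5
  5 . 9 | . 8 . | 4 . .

Step 1. [r9c6∈{7}] nothing but 7 survives at r9c6. So r9c6=7.
Step 2. [r7c4∈{9}] r7c4's peers cover all but 9 ⇒ r7c4=9.
Step 3. [r1c4∈{8}] r1c4 has the single candidate 8 ⇒ r1c4=8.
Step 4. [r3c8∈{5,6,8}] r3c8 is the only open cell in row 3 admitting 5. So r3c8=5.
Step 5. [r5c3∈{7}] r5c3 has the single candidate 7 ⇒ r5c3=7.
Step 6. [r1c7∈{9}] r1c7's peers cover all but 9, so r1c7=9.
Step 7. [r6c9∈{8,9}] r6c9 is the only open cell in col 9 admitting 9 ⇒ r6c9=9.
Step 8. [r7c1∈{2,7}] 2 has one home in col 1: r7c1, so r7c1=2.
Step 9. [r5c4∈{1,3}] across col 4, 1 lands solely at r5c4. So r5c4=1.
Step 10. [r5c5∈{3}] nothing but 3 survives at r5c5 ⇒ r5c5=3.
Step 11. [r4c1∈{6,8}] col 1 places 8 nowhere but r4c1 ⇒ r4c1=8.
Step 12. [r5c2∈{9}] r5c2 is down to just 9 ⇒ r5c2=9.
Step 13. [r9c8∈{1,6}] across row 9, 6 lands solely at r9c8. So r9c8=6.
Step 14. [r2c7∈{6}] r2c7 is down to just 6, so r2c7=6.
Step 15. [r7c6∈{5}] nothing but 5 survives at r7c6, so r7c6=5.
Step 16. [r7c9∈{7}] r7c9 is down to just 7. So r7c9=7.
Step 17. [r6c4∈{6}] nothing but 6 survives at r6c4. So r6c4=6.
Step 18. [r4c2∈{3}] r4c2's peers cover all but 3. So r4c2=3.
Step 19. [r5c8∈{8}] nothing but 8 survives at r5c8, so r5c8=8.
Step 20. [r1c9∈{4}] r1c9 has the single candidate 4, so r1c9=4.
Step 21. [r8c8∈{9}] r8c8 is down to just 9. So r8c8=9.
Step 22. [r6c6∈{8}] r6c6 is down to just 8, so r6c6=8.
Step 23. [r9c2∈{1}] r9c2 is down to just 1 ⇒ r9c2=1.
Step 24. [r8c1∈{7}] r8c1's peers cover all but 7, so r8c1=7.
Step 25. [r3c9∈{8}] only 8 remains possible at r3c9, so r3c9=8.
Step 26. [r8c4∈{4}] r8c4 has the single candidate 4. So r8c4=4.
Step 27. [r4c6∈{9}] r4c6's peers cover all but 9 ⇒ r4c6=9.
Step 28. [r3c4∈{7}] r3c4 has the single candidate 7. So r3c4=7.
Step 29. [r1c5∈{5}] nothing but 5 survives at r1c5. So r1c5=5.
Step 30. [r3c1∈{6}] nothing but 6 survives at r3c1 ⇒ r3c1=6.
Step 31. [r9c4∈{3}] r9c4 is down to just 3 ⇒ r9c4=3.
Step 32. [r9c9∈{2}] only 2 remains possible at r9c9, so r9c9=2.
Step 33. [r5c7∈{5}] r5c7 has the single candidate 5 ⇒ r5c7=5.
Step 34. [r4c3∈{6}] only 6 remains possible at r4c3 ⇒ r4c3=6.
Step 35. [r7c8∈{1}] nothing but 1 survives at r7c8 ⇒ r7c8=1.
Step 36. [r4c7∈{2}] nothing but 2 survives at r4c7. So r4c7=2.
Step 37. [r2c5∈{1}] nothing but 1 survives at r2c5. So r2c5=1.
Step 38. [r4c5∈{7}] nothing but 7 survives at r4c5. So r4c5=7.

Answer: 3 7 1 8 5 6 9 2 4 / 9 8 5 2 1 4 6 7 3 / 6 2 4 7 9 3 1 5 8 / 8 3 6 5 7 9 2 4 1 / 4 9 7 1 3 2 5 8 6 / 1 5 2 6 4 8 7 3 9 / 2 4 8 9 6 5 3 1 7 / 7 6 3 4 2 1 8 9 5 / 5 1 9 3 8 7 4 6 2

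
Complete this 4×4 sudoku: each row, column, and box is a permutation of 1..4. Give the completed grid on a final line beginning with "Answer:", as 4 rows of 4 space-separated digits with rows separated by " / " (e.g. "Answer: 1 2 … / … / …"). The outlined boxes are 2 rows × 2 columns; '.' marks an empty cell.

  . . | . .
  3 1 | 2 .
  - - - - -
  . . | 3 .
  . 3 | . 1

Step 1. [r4c1∈{2,4}] in row 4, 2 fits only at r4c1 ⇒ r4c1=2.
Step 2. [r1c1∈{4}] only 4 remains possible at r1c1 ⇒ r1c1=4.
Step 3. [r4c3∈{4}] r4c3 is down to just 4 ⇒ r4c3=4.
Step 4. [r1c4∈{3}] only 3 remains possible at r1c4. So r1c4=3.
Step 5. [r1c2∈{2}] only 2 remains possible at r1c2, so r1c2=2.
Step 6. [r2c4∈{4}] nothing but 4 survives at r2c4 ⇒ r2c4=4.
Step 7. [r3c2∈{4}] r3c2 is down to just 4 ⇒ r3c2=4.
Step 8. [r3c4∈{2}] only 2 remains possible at r3c4, so r3c4=2.
Step 9. [r3c1∈{1}] nothing but 1 survives at r3c1. So r3c1=1.
Step 10. [r1c3∈{1}] only 1 remains possible at r1c3. So r1c3=1.

Answer: 4 2 1 3 / 3 1 2 4 / 1 4 3 2 / 2 3 4 1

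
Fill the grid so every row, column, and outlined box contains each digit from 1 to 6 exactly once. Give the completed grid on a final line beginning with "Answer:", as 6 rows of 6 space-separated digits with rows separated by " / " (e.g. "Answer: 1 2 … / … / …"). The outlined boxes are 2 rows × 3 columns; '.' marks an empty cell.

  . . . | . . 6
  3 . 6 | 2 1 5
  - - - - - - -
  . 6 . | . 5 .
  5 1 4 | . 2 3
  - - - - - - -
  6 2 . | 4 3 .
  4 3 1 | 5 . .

Step 1. [r1c2∈{4,5}] in col 2, 5 fits only at r1c2 ⇒ r1c2=5.
Step 2. [r1c3∈{2}] nothing but 2 survives at r1c3, so r1c3=2.
Step 3. [r5c6∈{1}] nothing but 1 survives at r5c6, so r5c6=1.
Step 4. [r1c1∈{1}] r1c1 has the single candidate 1 ⇒ r1c1=1.
Step 5. [r2c2∈{4}] r2c2's peers cover all but 4. So r2c2=4.
Step 6. [r4c4∈{6}] r4c4 has the single candidate 6, so r4c4=6.
Step 7. [r3c6∈{4}] r3c6's peers cover all but 4 ⇒ r3c6=4.
Step 8. [r6c5∈{6}] r6c5's peers cover all but 6. So r6c5=6.
Step 9. [r3c1∈{2}] r3c1 has the single candidate 2. So r3c1=2.
Step 10. [r5c3∈{5}] r5c3's peers cover all but 5 ⇒ r5c3=5.
Step 11. [r6c6∈{2}] r6c6 has the single candidate 2, so r6c6=2.
Step 12. [r3c4∈{1}] r3c4 is down to just 1, so r3c4=1.
Step 13. [r1c5∈{4}] r1c5's peers cover all but 4, so r1c5=4.
Step 14. [r3c3∈{3}] r3c3 is down to just 3 ⇒ r3c3=3.
Step 15. [r1c4∈{3}] r1c4 has the single candidate 3 ⇒ r1c4=3.

Answer: 1 5 2 3 4 6 / 3 4 6 2 1 5 / 2 6 3 1 5 4 / 5 1 4 6 2 3 / 6 2 5 4 3 1 / 4 3 1 5 6 2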